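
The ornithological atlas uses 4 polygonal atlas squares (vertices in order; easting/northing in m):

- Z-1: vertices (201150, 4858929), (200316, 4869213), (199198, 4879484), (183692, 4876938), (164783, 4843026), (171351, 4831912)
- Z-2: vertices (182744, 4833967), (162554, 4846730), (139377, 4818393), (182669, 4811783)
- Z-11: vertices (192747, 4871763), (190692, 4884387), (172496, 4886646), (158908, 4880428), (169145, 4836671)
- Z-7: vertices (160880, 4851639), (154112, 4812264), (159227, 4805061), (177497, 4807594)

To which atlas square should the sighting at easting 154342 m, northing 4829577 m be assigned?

Z-2

Cast a ray rightward from (154342, 4829577). For each polygon, the edges (by vertex number in listed order) whose endpoints lie on opposite sides of northing = 4829577, where each meets that height, and whether that is right or left of the point:
Z-1: no edge straddles that height → 0 crossings.
Z-2: 2–3 at easting≈148524.5 (left), 4–1 at easting≈182729.2 (right) → 1 crossing.
Z-11: no edge straddles that height → 0 crossings.
Z-7: 1–2 at easting≈157087.9 (right), 4–1 at easting≈169203.4 (right) → 2 crossings.
Only Z-2 has an odd count, so the point is inside Z-2.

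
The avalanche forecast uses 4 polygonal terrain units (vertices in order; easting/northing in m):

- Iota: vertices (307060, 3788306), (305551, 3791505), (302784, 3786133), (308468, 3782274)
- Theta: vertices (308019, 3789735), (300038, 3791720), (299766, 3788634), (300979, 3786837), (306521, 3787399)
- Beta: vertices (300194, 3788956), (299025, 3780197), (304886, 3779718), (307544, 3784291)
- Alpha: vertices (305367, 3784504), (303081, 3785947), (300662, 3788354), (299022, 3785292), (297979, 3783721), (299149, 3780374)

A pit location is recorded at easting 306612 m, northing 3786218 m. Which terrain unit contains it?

Iota

Cast a ray rightward from (306612, 3786218). For each polygon, the edges (by vertex number in listed order) whose endpoints lie on opposite sides of northing = 3786218, where each meets that height, and whether that is right or left of the point:
Iota: 2–3 at easting≈302827.8 (left), 4–1 at easting≈307547.4 (right) → 1 crossing.
Theta: no edge straddles that height → 0 crossings.
Beta: 1–2 at easting≈299828.6 (left), 4–1 at easting≈304507.9 (left) → 0 crossings.
Alpha: 2–3 at easting≈302808.6 (left), 3–4 at easting≈299518.0 (left) → 0 crossings.
Only Iota has an odd count, so the point is inside Iota.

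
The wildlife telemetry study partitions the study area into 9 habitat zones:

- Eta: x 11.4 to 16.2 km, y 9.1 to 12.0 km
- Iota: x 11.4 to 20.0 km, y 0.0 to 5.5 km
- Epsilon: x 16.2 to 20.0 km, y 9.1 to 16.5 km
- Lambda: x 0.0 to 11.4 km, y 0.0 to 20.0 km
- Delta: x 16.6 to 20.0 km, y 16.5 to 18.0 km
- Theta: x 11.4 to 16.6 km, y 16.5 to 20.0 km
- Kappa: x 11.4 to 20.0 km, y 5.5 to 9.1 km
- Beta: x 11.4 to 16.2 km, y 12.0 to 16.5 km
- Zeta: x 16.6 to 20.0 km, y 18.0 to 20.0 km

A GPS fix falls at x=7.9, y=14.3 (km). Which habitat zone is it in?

Lambda

The point has x = 7.9 and y = 14.3.
Only Lambda satisfies 0.0 ≤ x ≤ 11.4 and 0.0 ≤ y ≤ 20.0.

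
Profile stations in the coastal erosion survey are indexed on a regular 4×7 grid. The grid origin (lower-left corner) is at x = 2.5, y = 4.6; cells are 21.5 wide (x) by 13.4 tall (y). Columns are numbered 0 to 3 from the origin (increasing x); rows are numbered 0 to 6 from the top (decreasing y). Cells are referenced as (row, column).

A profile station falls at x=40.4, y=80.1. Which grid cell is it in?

Column index: ⌊(40.4 − 2.5) / 21.5⌋ = ⌊1.763⌋ = 1
Row offset from origin: ⌊(80.1 − 4.6) / 13.4⌋ = ⌊5.634⌋ = 5 → row 1 (counted from top)

(1, 1)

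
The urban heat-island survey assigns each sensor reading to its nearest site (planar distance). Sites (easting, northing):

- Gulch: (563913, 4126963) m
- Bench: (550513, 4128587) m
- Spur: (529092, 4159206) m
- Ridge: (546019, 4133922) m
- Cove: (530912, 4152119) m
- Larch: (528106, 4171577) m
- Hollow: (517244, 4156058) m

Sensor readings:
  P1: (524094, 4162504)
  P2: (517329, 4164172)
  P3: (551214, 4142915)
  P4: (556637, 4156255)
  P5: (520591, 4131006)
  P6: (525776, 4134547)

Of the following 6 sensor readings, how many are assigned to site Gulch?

0

P1 → Spur
P2 → Hollow
P3 → Ridge
P4 → Ridge
P5 → Cove
P6 → Cove
0 of the 6 go to Gulch.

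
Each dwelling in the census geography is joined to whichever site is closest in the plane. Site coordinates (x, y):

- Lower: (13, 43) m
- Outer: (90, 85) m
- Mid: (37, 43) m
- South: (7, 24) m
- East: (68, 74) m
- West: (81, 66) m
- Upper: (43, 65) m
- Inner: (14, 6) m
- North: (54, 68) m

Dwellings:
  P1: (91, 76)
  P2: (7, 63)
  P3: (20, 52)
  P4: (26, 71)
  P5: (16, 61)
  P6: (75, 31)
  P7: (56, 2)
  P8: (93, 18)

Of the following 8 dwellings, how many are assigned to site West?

2

P1 → Outer
P2 → Lower
P3 → Lower
P4 → Upper
P5 → Lower
P6 → West
P7 → Inner
P8 → West
2 of the 8 go to West.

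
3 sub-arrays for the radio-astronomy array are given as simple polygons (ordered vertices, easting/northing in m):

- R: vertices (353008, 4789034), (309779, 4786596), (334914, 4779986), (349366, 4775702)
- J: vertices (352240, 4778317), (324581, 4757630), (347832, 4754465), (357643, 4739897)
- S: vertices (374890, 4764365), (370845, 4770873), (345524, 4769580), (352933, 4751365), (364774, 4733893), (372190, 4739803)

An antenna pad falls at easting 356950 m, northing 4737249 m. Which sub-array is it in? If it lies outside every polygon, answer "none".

Cast a ray rightward from (356950, 4737249). For each polygon, the edges (by vertex number in listed order) whose endpoints lie on opposite sides of northing = 4737249, where each meets that height, and whether that is right or left of the point:
R: no edge straddles that height → 0 crossings.
J: no edge straddles that height → 0 crossings.
S: 4–5 at easting≈362499.6 (right), 5–6 at easting≈368985.2 (right) → 2 crossings.
All counts are even, so the point lies outside every listed polygon.

none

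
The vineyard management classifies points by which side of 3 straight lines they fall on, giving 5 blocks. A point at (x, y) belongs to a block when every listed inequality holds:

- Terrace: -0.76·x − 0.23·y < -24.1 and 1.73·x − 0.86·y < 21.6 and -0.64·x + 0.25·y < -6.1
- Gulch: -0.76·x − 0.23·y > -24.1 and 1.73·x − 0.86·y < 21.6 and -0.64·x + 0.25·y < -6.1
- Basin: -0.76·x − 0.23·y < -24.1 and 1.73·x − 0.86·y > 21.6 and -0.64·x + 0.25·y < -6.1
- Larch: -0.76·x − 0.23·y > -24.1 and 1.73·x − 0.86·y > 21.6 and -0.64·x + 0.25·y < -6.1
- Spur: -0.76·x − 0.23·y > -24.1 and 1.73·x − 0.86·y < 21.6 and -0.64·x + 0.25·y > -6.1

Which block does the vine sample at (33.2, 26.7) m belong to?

-0.76·33.2 − 0.23·26.7 = -31.373, which is < -24.1
1.73·33.2 − 0.86·26.7 = 34.474, which is > 21.6
-0.64·33.2 + 0.25·26.7 = -14.573, which is < -6.1
This sign pattern matches Basin.

Basin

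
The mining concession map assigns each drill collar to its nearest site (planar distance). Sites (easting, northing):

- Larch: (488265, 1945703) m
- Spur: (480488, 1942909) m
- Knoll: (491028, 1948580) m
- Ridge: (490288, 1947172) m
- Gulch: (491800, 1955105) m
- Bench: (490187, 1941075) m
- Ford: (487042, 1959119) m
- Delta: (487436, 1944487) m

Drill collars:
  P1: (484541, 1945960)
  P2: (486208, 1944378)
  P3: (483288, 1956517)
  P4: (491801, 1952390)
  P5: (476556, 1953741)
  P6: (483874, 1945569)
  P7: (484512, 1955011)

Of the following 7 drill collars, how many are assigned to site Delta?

P1 → Delta
P2 → Delta
P3 → Ford
P4 → Gulch
P5 → Spur
P6 → Delta
P7 → Ford
3 of the 7 go to Delta.

3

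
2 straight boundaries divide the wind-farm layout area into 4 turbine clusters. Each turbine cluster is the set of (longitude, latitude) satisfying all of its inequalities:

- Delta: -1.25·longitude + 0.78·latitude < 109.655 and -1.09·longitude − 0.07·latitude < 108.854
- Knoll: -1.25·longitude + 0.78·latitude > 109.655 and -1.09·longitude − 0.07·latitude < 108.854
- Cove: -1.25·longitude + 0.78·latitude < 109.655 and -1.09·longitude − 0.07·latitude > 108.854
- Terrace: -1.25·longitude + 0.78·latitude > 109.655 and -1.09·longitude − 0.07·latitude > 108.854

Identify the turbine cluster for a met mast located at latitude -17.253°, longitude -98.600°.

-1.25·-98.600 + 0.78·-17.253 = 109.793, which is > 109.655
-1.09·-98.600 − 0.07·-17.253 = 108.682, which is < 108.854
This sign pattern matches Knoll.

Knoll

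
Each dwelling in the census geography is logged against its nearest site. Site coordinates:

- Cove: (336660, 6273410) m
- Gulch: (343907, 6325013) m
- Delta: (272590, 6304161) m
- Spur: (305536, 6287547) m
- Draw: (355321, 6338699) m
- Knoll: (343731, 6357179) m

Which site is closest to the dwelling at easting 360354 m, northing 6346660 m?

Draw

Squared distances to each site:
Cove: 5926968136.000; Gulch: 739096418.000; Delta: 9508684697.000; Spur: 6499359893.000; Draw: 88708610.000; Knoll: 386973490.000.
Minimum at Draw.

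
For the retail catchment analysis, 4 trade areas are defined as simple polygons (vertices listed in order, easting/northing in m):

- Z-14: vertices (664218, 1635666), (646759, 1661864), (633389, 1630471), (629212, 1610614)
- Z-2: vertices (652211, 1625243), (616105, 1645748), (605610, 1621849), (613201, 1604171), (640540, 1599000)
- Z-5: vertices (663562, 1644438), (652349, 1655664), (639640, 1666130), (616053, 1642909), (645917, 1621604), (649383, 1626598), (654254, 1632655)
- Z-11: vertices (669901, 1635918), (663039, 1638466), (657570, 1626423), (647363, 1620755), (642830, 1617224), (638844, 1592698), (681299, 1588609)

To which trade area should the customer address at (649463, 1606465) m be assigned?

Cast a ray rightward from (649463, 1606465). For each polygon, the edges (by vertex number in listed order) whose endpoints lie on opposite sides of northing = 1606465, where each meets that height, and whether that is right or left of the point:
Z-14: no edge straddles that height → 0 crossings.
Z-2: 3–4 at easting≈612215.9 (left), 5–1 at easting≈643859.9 (left) → 0 crossings.
Z-5: no edge straddles that height → 0 crossings.
Z-11: 5–6 at easting≈641081.4 (left), 7–1 at easting≈676997.0 (right) → 1 crossing.
Only Z-11 has an odd count, so the point is inside Z-11.

Z-11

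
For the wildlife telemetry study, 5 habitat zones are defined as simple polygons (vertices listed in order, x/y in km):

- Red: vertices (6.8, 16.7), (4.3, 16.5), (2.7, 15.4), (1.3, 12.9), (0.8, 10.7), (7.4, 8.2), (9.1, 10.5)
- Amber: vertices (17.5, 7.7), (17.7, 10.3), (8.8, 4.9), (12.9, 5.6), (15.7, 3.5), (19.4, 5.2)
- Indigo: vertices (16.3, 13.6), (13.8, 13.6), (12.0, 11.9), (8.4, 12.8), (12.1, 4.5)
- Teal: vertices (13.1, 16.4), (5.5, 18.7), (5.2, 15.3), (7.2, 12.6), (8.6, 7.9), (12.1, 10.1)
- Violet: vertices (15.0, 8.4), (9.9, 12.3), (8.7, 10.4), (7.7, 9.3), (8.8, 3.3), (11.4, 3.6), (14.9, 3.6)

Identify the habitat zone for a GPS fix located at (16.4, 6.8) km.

Amber

Cast a ray rightward from (16.4, 6.8). For each polygon, the edges (by vertex number in listed order) whose endpoints lie on opposite sides of y = 6.8, where each meets that height, and whether that is right or left of the point:
Red: no edge straddles that height → 0 crossings.
Amber: 2–3 at x≈11.93 (left), 6–1 at x≈18.18 (right) → 1 crossing.
Indigo: 4–5 at x≈11.07 (left), 5–1 at x≈13.16 (left) → 0 crossings.
Teal: no edge straddles that height → 0 crossings.
Violet: 4–5 at x≈8.16 (left), 7–1 at x≈14.97 (left) → 0 crossings.
Only Amber has an odd count, so the point is inside Amber.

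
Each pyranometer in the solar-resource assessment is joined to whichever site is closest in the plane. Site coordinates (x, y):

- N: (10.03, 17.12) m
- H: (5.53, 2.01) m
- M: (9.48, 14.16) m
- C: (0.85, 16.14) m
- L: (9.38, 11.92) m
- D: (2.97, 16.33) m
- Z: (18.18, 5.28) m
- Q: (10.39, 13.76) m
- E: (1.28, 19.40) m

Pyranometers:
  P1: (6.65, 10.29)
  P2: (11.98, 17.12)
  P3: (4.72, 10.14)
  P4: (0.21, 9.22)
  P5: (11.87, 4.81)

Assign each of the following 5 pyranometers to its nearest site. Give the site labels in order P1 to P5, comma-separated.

P1 → L (d²=10.11)
P2 → N (d²=3.80)
P3 → L (d²=24.88)
P4 → C (d²=48.30)
P5 → Z (d²=40.04)

L, N, L, C, Z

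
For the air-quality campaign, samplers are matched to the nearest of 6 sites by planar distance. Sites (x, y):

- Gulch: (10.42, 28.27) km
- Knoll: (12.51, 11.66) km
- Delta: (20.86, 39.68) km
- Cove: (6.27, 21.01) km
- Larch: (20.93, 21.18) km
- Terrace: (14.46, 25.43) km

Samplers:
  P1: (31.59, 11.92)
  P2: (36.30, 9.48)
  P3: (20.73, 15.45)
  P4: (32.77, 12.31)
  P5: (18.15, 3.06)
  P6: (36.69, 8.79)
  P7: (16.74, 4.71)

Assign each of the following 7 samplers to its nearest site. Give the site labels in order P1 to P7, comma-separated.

Larch, Larch, Larch, Larch, Knoll, Larch, Knoll

P1 → Larch (d²=199.38)
P2 → Larch (d²=373.13)
P3 → Larch (d²=32.87)
P4 → Larch (d²=218.86)
P5 → Knoll (d²=105.77)
P6 → Larch (d²=401.89)
P7 → Knoll (d²=66.20)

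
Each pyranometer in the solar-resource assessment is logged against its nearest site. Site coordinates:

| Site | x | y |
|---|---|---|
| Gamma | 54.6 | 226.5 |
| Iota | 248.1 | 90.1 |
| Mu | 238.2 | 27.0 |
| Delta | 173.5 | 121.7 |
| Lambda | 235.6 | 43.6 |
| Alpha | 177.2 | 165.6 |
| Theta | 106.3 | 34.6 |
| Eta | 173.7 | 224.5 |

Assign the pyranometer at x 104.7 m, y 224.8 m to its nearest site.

Gamma

Squared distances to each site:
Gamma: 2512.900; Iota: 38707.650; Mu: 56947.090; Delta: 15363.050; Lambda: 49968.250; Alpha: 8760.890; Theta: 36178.600; Eta: 4761.090.
Minimum at Gamma.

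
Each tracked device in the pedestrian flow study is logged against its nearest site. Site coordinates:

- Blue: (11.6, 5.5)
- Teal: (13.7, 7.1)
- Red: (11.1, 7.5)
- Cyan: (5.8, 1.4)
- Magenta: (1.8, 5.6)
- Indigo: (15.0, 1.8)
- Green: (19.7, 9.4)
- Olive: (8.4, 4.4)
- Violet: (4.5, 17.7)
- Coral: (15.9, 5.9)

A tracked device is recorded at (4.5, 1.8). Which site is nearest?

Cyan

Squared distances to each site:
Blue: 64.100; Teal: 112.730; Red: 76.050; Cyan: 1.850; Magenta: 21.730; Indigo: 110.250; Green: 288.800; Olive: 21.970; Violet: 252.810; Coral: 146.770.
Minimum at Cyan.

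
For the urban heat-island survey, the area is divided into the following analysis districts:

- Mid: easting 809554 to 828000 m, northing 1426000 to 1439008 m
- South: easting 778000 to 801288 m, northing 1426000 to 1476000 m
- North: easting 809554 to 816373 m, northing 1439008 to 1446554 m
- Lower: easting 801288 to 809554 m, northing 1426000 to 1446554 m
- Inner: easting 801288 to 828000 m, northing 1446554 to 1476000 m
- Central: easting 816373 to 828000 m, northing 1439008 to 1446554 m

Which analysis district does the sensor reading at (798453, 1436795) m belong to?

South

The point has easting = 798453 and northing = 1436795.
Only South satisfies 778000 ≤ easting ≤ 801288 and 1426000 ≤ northing ≤ 1476000.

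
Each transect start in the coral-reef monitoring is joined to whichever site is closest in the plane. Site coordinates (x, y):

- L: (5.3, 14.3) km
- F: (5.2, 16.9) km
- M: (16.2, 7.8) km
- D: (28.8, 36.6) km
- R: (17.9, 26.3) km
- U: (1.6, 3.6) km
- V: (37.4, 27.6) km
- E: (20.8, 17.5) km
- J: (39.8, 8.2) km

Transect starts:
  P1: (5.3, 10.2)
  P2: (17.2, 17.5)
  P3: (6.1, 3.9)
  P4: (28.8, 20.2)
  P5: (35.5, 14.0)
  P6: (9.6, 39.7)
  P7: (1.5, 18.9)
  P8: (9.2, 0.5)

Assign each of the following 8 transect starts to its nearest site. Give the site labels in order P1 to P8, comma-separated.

L, E, U, E, J, R, F, U

P1 → L (d²=16.81)
P2 → E (d²=12.96)
P3 → U (d²=20.34)
P4 → E (d²=71.29)
P5 → J (d²=52.13)
P6 → R (d²=248.45)
P7 → F (d²=17.69)
P8 → U (d²=67.37)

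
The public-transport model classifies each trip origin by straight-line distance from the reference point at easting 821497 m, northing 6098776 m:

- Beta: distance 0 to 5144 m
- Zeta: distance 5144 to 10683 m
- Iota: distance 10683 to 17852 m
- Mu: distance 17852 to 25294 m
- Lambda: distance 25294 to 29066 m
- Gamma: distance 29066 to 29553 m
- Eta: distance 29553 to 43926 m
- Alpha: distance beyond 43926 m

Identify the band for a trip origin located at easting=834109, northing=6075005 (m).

Lambda

Distance = √((834109−821497)² + (6075005−6098776)²) = √(159062544.000 + 565060441.000) = 26909.533 m.
25294 ≤ 26909.533 < 29066 → Lambda.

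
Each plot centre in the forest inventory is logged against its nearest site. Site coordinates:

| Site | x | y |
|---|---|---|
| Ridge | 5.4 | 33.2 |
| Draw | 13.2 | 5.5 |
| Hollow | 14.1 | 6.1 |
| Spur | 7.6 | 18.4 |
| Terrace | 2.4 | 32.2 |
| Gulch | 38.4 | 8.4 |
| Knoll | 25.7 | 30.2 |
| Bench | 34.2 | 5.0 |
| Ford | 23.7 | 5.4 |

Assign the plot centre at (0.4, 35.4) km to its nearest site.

Squared distances to each site:
Ridge: 29.840; Draw: 1057.850; Hollow: 1046.180; Spur: 340.840; Terrace: 14.240; Gulch: 2173.000; Knoll: 667.130; Bench: 2066.600; Ford: 1442.890.
Minimum at Terrace.

Terrace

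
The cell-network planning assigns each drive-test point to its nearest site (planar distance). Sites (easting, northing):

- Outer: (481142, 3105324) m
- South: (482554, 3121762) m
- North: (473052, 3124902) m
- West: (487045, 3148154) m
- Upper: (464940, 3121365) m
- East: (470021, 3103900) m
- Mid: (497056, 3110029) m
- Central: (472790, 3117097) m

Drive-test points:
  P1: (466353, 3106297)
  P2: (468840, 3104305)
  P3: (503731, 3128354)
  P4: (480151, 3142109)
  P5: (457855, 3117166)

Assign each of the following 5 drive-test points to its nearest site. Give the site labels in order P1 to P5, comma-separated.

East, East, Mid, West, Upper

P1 → East (d²=19199833.00)
P2 → East (d²=1558786.00)
P3 → Mid (d²=380361250.00)
P4 → West (d²=84069261.00)
P5 → Upper (d²=67828826.00)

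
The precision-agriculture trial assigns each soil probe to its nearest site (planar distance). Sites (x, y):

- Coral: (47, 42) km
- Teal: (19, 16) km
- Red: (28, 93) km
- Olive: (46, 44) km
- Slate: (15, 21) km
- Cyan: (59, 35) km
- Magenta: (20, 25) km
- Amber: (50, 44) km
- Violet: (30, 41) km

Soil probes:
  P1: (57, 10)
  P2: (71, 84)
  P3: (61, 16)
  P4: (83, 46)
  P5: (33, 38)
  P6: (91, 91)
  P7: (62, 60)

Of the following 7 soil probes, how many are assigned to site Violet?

P1 → Cyan
P2 → Red
P3 → Cyan
P4 → Cyan
P5 → Violet
P6 → Amber
P7 → Amber
1 of the 7 goes to Violet.

1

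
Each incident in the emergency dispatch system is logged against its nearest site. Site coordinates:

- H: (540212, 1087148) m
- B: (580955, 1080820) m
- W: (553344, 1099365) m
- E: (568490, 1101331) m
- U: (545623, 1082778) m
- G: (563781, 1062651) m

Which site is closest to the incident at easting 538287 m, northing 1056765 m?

Squared distances to each site:
H: 926832314.000; B: 2399201249.000; W: 2041473249.000; E: 2898349565.000; U: 730493065.000; G: 684589032.000.
Minimum at G.

G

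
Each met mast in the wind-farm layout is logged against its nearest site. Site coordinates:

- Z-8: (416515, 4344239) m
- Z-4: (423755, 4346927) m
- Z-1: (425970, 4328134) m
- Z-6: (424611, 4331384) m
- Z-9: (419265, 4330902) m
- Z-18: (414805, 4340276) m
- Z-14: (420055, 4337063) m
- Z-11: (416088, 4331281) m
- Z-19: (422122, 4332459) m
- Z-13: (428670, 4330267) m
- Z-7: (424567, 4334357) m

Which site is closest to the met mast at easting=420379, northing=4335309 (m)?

Z-14

Squared distances to each site:
Z-8: 94675396.000; Z-4: 146375300.000; Z-1: 82739906.000; Z-6: 33315449.000; Z-9: 20662645.000; Z-18: 55740565.000; Z-14: 3181492.000; Z-11: 34637465.000; Z-19: 11160549.000; Z-13: 94162445.000; Z-7: 18445648.000.
Minimum at Z-14.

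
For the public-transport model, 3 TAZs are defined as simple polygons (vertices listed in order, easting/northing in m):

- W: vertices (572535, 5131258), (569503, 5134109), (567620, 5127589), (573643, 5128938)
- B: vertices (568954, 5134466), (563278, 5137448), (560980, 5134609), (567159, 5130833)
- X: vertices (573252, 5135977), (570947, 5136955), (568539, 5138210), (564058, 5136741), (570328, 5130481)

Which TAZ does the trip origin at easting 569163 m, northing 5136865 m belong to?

Cast a ray rightward from (569163, 5136865). For each polygon, the edges (by vertex number in listed order) whose endpoints lie on opposite sides of northing = 5136865, where each meets that height, and whether that is right or left of the point:
W: no edge straddles that height → 0 crossings.
B: 1–2 at easting≈564387.7 (left), 2–3 at easting≈562806.1 (left) → 0 crossings.
X: 1–2 at easting≈571159.1 (right), 3–4 at easting≈564436.2 (left) → 1 crossing.
Only X has an odd count, so the point is inside X.

X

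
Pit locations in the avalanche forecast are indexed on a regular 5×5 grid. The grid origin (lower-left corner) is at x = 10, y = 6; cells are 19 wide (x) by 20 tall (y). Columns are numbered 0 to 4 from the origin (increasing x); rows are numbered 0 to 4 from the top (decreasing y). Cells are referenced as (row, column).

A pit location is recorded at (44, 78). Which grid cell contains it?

(1, 1)

Column index: ⌊(44 − 10) / 19⌋ = ⌊1.789⌋ = 1
Row offset from origin: ⌊(78 − 6) / 20⌋ = ⌊3.600⌋ = 3 → row 1 (counted from top)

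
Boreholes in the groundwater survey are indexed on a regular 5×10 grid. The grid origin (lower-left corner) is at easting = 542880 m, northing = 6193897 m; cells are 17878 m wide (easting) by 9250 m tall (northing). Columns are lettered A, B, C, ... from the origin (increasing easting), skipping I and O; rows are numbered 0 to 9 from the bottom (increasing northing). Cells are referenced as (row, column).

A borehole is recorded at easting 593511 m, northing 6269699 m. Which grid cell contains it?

Column index: ⌊(593511 − 542880) / 17878⌋ = ⌊2.832⌋ = 2 → column C
Row offset from origin: ⌊(6269699 − 6193897) / 9250⌋ = ⌊8.195⌋ = 8 → row 8

(8, C)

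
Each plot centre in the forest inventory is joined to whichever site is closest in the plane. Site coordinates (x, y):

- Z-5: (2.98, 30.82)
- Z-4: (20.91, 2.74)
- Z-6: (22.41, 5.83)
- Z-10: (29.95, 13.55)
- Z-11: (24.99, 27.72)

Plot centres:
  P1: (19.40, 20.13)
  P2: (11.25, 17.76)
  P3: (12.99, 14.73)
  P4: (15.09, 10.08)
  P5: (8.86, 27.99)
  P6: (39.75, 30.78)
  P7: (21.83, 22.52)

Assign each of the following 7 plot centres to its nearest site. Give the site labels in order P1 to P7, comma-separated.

P1 → Z-11 (d²=88.86)
P2 → Z-5 (d²=238.96)
P3 → Z-6 (d²=167.95)
P4 → Z-6 (d²=71.64)
P5 → Z-5 (d²=42.58)
P6 → Z-11 (d²=227.22)
P7 → Z-11 (d²=37.03)

Z-11, Z-5, Z-6, Z-6, Z-5, Z-11, Z-11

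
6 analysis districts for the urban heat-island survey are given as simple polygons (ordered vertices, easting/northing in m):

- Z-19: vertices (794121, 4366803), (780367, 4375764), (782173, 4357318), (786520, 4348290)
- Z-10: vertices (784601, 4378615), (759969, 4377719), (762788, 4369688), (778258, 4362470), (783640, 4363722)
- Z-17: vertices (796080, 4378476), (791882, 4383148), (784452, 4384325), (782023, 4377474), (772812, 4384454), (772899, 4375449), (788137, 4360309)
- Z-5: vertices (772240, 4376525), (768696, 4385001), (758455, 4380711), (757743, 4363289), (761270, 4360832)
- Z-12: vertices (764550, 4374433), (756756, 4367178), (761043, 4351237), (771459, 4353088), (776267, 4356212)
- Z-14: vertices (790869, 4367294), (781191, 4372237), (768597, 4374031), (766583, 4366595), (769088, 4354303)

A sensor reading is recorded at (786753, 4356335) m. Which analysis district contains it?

Cast a ray rightward from (786753, 4356335). For each polygon, the edges (by vertex number in listed order) whose endpoints lie on opposite sides of northing = 4356335, where each meets that height, and whether that is right or left of the point:
Z-19: 3–4 at easting≈782646.3 (left), 4–1 at easting≈789823.1 (right) → 1 crossing.
Z-10: no edge straddles that height → 0 crossings.
Z-17: no edge straddles that height → 0 crossings.
Z-5: no edge straddles that height → 0 crossings.
Z-12: 2–3 at easting≈759672.0 (left), 5–1 at easting≈776187.9 (left) → 0 crossings.
Z-14: 4–5 at easting≈768673.9 (left), 5–1 at easting≈772494.9 (left) → 0 crossings.
Only Z-19 has an odd count, so the point is inside Z-19.

Z-19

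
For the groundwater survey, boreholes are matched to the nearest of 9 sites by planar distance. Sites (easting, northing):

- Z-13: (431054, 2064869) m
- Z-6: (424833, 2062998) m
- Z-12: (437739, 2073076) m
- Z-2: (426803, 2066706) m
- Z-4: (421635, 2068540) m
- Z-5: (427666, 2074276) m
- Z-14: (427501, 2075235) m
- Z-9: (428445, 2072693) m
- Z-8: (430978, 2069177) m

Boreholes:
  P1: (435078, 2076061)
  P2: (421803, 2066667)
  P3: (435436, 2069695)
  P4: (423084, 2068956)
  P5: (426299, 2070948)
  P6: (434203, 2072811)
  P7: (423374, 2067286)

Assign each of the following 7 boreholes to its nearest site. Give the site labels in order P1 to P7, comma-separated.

P1 → Z-12 (d²=15991146.00)
P2 → Z-4 (d²=3536353.00)
P3 → Z-12 (d²=16734970.00)
P4 → Z-4 (d²=2272657.00)
P5 → Z-9 (d²=7650341.00)
P6 → Z-12 (d²=12573521.00)
P7 → Z-4 (d²=4596637.00)

Z-12, Z-4, Z-12, Z-4, Z-9, Z-12, Z-4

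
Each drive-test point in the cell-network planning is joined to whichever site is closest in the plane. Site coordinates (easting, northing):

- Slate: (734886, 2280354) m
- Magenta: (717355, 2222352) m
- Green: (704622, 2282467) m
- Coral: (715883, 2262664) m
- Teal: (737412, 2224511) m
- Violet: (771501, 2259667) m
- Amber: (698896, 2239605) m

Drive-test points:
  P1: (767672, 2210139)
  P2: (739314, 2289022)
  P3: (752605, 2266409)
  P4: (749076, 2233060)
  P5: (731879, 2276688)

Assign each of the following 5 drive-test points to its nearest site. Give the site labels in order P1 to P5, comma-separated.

P1 → Teal (d²=1122221984.00)
P2 → Slate (d²=94741408.00)
P3 → Violet (d²=402513380.00)
P4 → Teal (d²=209134297.00)
P5 → Slate (d²=22481605.00)

Teal, Slate, Violet, Teal, Slate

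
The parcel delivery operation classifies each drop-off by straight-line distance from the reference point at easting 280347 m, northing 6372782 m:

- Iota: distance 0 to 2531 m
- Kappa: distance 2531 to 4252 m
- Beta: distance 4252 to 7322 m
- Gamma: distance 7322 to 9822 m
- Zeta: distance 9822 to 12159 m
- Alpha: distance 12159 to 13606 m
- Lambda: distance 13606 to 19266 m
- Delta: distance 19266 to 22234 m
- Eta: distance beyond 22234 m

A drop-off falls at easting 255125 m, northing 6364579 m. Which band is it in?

Distance = √((255125−280347)² + (6364579−6372782)²) = √(636149284.000 + 67289209.000) = 26522.415 m.
22234 ≤ 26522.415 < ∞ → Eta.

Eta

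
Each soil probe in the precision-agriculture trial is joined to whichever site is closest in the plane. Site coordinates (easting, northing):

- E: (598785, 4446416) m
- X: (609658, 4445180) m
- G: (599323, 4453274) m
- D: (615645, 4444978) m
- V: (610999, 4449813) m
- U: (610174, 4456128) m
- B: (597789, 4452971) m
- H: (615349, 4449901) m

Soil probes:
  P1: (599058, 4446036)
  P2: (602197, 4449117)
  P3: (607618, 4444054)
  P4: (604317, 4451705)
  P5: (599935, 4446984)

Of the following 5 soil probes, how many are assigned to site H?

0

P1 → E
P2 → E
P3 → X
P4 → G
P5 → E
0 of the 5 go to H.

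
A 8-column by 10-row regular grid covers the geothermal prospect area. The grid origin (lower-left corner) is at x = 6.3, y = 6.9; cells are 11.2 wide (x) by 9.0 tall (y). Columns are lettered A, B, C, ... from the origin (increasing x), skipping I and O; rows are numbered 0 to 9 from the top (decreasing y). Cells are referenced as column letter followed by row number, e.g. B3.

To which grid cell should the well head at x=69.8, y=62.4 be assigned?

Column index: ⌊(69.8 − 6.3) / 11.2⌋ = ⌊5.670⌋ = 5 → column F
Row offset from origin: ⌊(62.4 − 6.9) / 9.0⌋ = ⌊6.167⌋ = 6 → row 3 (counted from top)

F3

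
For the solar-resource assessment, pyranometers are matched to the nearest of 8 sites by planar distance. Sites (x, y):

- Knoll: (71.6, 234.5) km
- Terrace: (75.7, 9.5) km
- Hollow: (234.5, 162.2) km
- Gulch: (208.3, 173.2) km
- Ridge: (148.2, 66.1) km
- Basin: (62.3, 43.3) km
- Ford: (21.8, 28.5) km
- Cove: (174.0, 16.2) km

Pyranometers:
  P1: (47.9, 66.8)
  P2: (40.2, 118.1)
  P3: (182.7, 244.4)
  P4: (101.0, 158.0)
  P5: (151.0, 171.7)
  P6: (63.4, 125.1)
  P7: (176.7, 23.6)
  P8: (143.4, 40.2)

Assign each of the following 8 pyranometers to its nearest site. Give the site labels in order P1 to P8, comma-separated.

Basin, Basin, Gulch, Knoll, Gulch, Basin, Cove, Ridge

P1 → Basin (d²=759.61)
P2 → Basin (d²=6083.45)
P3 → Gulch (d²=5724.80)
P4 → Knoll (d²=6716.61)
P5 → Gulch (d²=3285.54)
P6 → Basin (d²=6692.45)
P7 → Cove (d²=62.05)
P8 → Ridge (d²=693.85)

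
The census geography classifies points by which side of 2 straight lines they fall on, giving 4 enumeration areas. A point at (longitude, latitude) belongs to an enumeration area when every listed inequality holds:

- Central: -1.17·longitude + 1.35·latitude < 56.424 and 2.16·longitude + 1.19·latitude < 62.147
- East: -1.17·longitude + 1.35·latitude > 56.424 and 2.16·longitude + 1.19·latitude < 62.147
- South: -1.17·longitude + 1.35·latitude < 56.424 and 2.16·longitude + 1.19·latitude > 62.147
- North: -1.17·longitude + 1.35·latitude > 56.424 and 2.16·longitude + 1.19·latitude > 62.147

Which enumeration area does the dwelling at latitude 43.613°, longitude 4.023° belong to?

-1.17·4.023 + 1.35·43.613 = 54.171, which is < 56.424
2.16·4.023 + 1.19·43.613 = 60.589, which is < 62.147
This sign pattern matches Central.

Central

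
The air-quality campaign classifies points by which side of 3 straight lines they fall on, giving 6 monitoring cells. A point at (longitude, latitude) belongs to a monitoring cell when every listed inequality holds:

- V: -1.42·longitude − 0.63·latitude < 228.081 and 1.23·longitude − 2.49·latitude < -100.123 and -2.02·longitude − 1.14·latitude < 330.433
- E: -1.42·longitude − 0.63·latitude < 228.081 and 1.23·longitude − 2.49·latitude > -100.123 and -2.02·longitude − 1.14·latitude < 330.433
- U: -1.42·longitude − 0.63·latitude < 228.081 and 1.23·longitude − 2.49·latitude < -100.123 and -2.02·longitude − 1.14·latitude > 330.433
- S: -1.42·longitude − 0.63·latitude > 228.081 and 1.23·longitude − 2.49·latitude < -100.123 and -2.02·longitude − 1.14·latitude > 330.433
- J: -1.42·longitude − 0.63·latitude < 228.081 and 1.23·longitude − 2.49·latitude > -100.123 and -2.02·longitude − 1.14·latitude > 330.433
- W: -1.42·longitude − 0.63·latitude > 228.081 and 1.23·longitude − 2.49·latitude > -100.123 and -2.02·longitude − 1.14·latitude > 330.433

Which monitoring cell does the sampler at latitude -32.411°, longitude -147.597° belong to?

S

-1.42·-147.597 − 0.63·-32.411 = 230.007, which is > 228.081
1.23·-147.597 − 2.49·-32.411 = -100.841, which is < -100.123
-2.02·-147.597 − 1.14·-32.411 = 335.094, which is > 330.433
This sign pattern matches S.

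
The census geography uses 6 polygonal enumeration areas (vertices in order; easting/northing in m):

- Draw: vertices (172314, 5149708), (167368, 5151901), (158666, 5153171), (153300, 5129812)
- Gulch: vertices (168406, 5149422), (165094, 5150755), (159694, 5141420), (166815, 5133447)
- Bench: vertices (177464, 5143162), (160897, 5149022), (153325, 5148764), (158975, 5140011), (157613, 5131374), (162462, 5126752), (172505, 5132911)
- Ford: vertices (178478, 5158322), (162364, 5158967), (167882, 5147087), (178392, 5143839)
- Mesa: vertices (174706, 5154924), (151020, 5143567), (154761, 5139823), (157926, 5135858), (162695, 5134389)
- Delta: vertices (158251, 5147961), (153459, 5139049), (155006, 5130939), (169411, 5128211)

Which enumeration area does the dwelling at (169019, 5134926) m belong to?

Bench

Cast a ray rightward from (169019, 5134926). For each polygon, the edges (by vertex number in listed order) whose endpoints lie on opposite sides of northing = 5134926, where each meets that height, and whether that is right or left of the point:
Draw: 3–4 at easting≈154474.8 (left), 4–1 at easting≈158187.3 (left) → 0 crossings.
Gulch: 3–4 at easting≈165494.0 (left), 4–1 at easting≈166962.3 (left) → 0 crossings.
Bench: 4–5 at easting≈158173.1 (left), 7–1 at easting≈173479.8 (right) → 1 crossing.
Ford: no edge straddles that height → 0 crossings.
Mesa: 4–5 at easting≈160951.7 (left), 5–1 at easting≈163009.1 (left) → 0 crossings.
Delta: 2–3 at easting≈154245.5 (left), 4–1 at easting≈165616.6 (left) → 0 crossings.
Only Bench has an odd count, so the point is inside Bench.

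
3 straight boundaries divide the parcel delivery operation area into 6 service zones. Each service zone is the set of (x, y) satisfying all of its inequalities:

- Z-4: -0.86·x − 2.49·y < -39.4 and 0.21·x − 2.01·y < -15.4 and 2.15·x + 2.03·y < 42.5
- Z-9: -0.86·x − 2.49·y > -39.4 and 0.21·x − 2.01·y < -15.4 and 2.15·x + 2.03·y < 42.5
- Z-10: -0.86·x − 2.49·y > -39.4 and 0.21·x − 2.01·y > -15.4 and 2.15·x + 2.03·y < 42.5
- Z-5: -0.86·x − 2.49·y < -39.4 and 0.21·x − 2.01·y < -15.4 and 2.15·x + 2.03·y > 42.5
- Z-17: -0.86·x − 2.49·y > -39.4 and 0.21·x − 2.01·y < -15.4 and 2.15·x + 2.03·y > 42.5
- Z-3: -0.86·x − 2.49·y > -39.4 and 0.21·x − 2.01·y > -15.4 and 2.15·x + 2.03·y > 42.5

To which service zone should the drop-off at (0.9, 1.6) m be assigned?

Z-10

-0.86·0.9 − 2.49·1.6 = -4.758, which is > -39.4
0.21·0.9 − 2.01·1.6 = -3.027, which is > -15.4
2.15·0.9 + 2.03·1.6 = 5.183, which is < 42.5
This sign pattern matches Z-10.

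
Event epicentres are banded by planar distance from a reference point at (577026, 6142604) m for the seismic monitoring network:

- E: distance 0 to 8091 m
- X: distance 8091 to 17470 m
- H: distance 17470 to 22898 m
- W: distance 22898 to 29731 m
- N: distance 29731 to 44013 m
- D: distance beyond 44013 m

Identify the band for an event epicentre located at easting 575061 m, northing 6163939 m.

Distance = √((575061−577026)² + (6163939−6142604)²) = √(3861225.000 + 455182225.000) = 21425.299 m.
17470 ≤ 21425.299 < 22898 → H.

H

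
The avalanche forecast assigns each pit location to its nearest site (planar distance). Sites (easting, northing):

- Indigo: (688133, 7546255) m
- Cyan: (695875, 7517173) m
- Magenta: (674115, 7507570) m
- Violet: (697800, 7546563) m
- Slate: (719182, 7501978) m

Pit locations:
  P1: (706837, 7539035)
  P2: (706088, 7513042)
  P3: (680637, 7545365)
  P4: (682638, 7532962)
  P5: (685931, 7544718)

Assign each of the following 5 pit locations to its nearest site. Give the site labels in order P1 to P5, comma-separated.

P1 → Violet (d²=138338153.00)
P2 → Cyan (d²=121370530.00)
P3 → Indigo (d²=56982116.00)
P4 → Indigo (d²=206898874.00)
P5 → Indigo (d²=7211173.00)

Violet, Cyan, Indigo, Indigo, Indigo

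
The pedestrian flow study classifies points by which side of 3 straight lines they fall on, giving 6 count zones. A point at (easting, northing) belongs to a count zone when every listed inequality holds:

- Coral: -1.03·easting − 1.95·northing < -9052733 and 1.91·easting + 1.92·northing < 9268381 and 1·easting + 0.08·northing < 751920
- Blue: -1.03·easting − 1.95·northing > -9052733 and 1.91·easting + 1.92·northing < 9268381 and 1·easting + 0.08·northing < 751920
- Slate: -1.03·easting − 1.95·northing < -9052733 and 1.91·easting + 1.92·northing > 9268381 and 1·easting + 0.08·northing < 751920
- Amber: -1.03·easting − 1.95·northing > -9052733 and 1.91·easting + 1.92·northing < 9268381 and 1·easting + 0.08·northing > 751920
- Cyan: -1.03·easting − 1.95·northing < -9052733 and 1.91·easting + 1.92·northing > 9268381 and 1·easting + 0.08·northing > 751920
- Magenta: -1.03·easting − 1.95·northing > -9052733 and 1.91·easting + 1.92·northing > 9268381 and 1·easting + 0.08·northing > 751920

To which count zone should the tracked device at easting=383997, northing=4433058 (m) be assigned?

Blue

-1.03·383997 − 1.95·4433058 = -9039980.010, which is > -9052733
1.91·383997 + 1.92·4433058 = 9244905.630, which is < 9268381
1·383997 + 0.08·4433058 = 738641.640, which is < 751920
This sign pattern matches Blue.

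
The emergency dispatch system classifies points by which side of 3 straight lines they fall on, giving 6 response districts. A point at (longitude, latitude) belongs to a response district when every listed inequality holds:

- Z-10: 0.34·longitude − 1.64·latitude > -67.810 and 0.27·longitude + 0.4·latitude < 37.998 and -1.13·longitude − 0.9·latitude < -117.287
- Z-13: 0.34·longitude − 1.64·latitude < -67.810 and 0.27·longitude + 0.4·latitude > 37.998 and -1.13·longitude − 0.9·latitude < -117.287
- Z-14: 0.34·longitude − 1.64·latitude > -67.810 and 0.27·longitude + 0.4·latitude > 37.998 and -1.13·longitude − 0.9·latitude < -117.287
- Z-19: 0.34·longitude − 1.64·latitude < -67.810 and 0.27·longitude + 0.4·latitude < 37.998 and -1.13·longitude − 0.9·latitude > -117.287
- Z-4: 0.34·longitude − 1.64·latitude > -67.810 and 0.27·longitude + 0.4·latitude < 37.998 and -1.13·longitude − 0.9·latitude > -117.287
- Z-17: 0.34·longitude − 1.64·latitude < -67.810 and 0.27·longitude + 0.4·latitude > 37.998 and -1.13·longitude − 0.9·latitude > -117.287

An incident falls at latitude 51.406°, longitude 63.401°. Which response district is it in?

Z-10

0.34·63.401 − 1.64·51.406 = -62.749, which is > -67.810
0.27·63.401 + 0.4·51.406 = 37.681, which is < 37.998
-1.13·63.401 − 0.9·51.406 = -117.909, which is < -117.287
This sign pattern matches Z-10.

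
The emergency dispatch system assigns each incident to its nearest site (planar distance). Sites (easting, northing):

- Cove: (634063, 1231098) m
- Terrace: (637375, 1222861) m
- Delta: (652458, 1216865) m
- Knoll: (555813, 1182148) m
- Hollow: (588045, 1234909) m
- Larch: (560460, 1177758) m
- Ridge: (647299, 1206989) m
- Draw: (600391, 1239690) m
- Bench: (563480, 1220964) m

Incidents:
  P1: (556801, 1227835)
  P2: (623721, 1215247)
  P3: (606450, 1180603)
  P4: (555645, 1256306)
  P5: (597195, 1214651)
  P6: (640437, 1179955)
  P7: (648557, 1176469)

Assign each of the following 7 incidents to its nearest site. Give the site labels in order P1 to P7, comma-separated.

P1 → Bench (d²=91819682.00)
P2 → Terrace (d²=244404712.00)
P3 → Larch (d²=2123174125.00)
P4 → Bench (d²=1310444189.00)
P5 → Hollow (d²=494109064.00)
P6 → Ridge (d²=777924200.00)
P7 → Ridge (d²=933052964.00)

Bench, Terrace, Larch, Bench, Hollow, Ridge, Ridge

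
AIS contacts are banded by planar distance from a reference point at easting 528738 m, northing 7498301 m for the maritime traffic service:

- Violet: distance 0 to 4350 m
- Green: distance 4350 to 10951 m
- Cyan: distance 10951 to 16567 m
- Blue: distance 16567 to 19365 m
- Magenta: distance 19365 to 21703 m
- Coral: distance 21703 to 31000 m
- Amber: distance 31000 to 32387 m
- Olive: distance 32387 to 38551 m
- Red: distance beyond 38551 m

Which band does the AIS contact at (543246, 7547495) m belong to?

Red

Distance = √((543246−528738)² + (7547495−7498301)²) = √(210482064.000 + 2420049636.000) = 51288.709 m.
38551 ≤ 51288.709 < ∞ → Red.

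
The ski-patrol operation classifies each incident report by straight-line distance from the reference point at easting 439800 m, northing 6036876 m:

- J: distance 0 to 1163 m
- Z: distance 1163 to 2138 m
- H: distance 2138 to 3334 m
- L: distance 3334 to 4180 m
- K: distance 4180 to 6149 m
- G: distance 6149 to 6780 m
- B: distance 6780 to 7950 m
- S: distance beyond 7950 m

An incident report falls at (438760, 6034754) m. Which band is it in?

Distance = √((438760−439800)² + (6034754−6036876)²) = √(1081600.000 + 4502884.000) = 2363.151 m.
2138 ≤ 2363.151 < 3334 → H.

H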